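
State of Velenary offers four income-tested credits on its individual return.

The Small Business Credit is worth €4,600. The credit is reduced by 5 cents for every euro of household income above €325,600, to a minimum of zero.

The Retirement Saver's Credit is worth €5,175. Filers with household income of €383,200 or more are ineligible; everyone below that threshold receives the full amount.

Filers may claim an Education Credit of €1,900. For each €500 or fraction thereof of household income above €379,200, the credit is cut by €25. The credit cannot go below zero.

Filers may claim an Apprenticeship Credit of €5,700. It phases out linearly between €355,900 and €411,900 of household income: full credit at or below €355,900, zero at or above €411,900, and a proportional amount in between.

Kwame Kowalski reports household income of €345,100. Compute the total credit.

Small Business Credit: 5% of the €19,500 excess over €325,600 is €975; credit = €4,600 − €975 = €3,625.
Retirement Saver's Credit: €345,100 is below the €383,200 cutoff, so the full €5,175 applies.
Education Credit: €345,100 is at or below the €379,200 threshold, so the full €1,900 applies.
Apprenticeship Credit: €345,100 is at or below the €355,900 threshold, so the full €5,700 applies.
Total: €3,625 + €5,175 + €1,900 + €5,700 = €16,400.

€16,400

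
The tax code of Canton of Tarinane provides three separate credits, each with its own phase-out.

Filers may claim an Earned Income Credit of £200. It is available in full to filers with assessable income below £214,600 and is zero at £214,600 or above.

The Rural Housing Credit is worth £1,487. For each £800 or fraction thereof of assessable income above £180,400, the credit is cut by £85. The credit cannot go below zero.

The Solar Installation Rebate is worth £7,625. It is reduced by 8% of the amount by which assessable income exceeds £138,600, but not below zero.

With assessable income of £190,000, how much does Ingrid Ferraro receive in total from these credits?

Earned Income Credit: £190,000 is below the £214,600 cutoff, so the full £200 applies.
Rural Housing Credit: income exceeds £180,400 by £9,600, which is 12 full-or-partial £800 increments; reduction = 12 × £85 = £1,020, leaving £467.
Solar Installation Rebate: 8% of the £51,400 excess over £138,600 is £4,112; credit = £7,625 − £4,112 = £3,513.
Total: £200 + £467 + £3,513 = £4,180.

£4,180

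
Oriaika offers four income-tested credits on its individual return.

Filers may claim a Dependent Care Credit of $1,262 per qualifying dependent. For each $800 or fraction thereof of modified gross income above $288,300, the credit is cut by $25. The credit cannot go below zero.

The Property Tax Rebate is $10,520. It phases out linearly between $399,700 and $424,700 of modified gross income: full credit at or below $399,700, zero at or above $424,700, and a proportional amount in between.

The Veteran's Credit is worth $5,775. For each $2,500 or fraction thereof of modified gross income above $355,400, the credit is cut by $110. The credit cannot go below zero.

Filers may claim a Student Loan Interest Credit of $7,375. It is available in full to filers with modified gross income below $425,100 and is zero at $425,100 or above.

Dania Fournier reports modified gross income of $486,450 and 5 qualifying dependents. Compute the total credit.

Dependent Care Credit: base = 5 × $1,262 = $6,310. income exceeds $288,300 by $198,150, which is 248 full-or-partial $800 increments; reduction = 248 × $25 = $6,200, leaving $110.
Property Tax Rebate: $486,450 is at or above $424,700, so the credit is $0.
Veteran's Credit: income exceeds $355,400 by $131,050 → 53 increments × $110 = $5,830 ≥ base, so the credit is $0.
Student Loan Interest Credit: $486,450 meets or exceeds the $425,100 cutoff, so the credit is $0.
Total: $110 + $0 + $0 + $0 = $110.

$110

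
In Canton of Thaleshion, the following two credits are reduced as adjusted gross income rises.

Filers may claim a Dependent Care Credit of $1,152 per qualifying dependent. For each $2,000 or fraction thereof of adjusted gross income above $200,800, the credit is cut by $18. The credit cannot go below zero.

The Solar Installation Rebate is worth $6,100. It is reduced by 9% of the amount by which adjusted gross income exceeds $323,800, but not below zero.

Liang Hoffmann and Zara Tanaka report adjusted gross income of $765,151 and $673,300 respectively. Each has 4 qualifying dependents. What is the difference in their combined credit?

Liang ($765,151): Dependent Care Credit: base = 4 × $1,152 = $4,608. income exceeds $200,800 by $564,351 → 283 increments × $18 = $5,094 ≥ base, so the credit is $0. Solar Installation Rebate: 9% of the $441,351 excess over $323,800 is $39,721.59 ≥ base, so the credit is $0. total $0 + $0 = $0
Zara ($673,300): Dependent Care Credit: base = 4 × $1,152 = $4,608. income exceeds $200,800 by $472,500, which is 237 full-or-partial $2,000 increments; reduction = 237 × $18 = $4,266, leaving $342. Solar Installation Rebate: 9% of the $349,500 excess over $323,800 is $31,455 ≥ base, so the credit is $0. total $342 + $0 = $342
Difference: |$0 − $342| = $342.

$342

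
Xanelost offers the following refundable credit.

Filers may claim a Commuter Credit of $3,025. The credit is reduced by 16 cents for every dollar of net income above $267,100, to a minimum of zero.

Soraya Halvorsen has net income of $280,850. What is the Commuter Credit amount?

Commuter Credit: 16% of the $13,750 excess over $267,100 is $2,200; credit = $3,025 − $2,200 = $825.

$825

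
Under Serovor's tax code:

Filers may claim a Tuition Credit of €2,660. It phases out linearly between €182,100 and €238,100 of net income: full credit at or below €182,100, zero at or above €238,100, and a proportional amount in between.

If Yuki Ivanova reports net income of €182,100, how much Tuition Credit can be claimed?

€2,660

Tuition Credit: €182,100 is at or below the €182,100 threshold, so the full €2,660 applies.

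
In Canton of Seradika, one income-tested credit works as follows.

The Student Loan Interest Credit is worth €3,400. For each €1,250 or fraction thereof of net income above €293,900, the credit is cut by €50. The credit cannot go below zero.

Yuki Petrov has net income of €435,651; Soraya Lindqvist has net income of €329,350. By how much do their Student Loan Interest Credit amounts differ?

Yuki (€435,651): Student Loan Interest Credit: income exceeds €293,900 by €141,751 → 114 increments × €50 = €5,700 ≥ base, so the credit is €0.
Soraya (€329,350): Student Loan Interest Credit: income exceeds €293,900 by €35,450, which is 29 full-or-partial €1,250 increments; reduction = 29 × €50 = €1,450, leaving €1,950.
Difference: |€0 − €1,950| = €1,950.

€1,950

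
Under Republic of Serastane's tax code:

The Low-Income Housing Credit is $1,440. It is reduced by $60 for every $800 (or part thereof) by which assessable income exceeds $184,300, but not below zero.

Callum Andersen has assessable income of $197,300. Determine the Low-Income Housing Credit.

Low-Income Housing Credit: income exceeds $184,300 by $13,000, which is 17 full-or-partial $800 increments; reduction = 17 × $60 = $1,020, leaving $420.

$420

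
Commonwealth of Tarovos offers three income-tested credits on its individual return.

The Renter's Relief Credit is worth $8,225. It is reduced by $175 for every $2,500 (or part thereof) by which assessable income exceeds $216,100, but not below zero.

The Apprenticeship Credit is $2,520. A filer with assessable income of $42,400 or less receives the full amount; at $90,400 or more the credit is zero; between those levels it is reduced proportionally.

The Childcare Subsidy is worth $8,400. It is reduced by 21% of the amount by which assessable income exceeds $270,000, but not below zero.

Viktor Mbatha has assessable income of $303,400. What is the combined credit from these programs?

Renter's Relief Credit: income exceeds $216,100 by $87,300, which is 35 full-or-partial $2,500 increments; reduction = 35 × $175 = $6,125, leaving $2,100.
Apprenticeship Credit: $303,400 is at or above $90,400, so the credit is $0.
Childcare Subsidy: 21% of the $33,400 excess over $270,000 is $7,014; credit = $8,400 − $7,014 = $1,386.
Total: $2,100 + $0 + $1,386 = $3,486.

$3,486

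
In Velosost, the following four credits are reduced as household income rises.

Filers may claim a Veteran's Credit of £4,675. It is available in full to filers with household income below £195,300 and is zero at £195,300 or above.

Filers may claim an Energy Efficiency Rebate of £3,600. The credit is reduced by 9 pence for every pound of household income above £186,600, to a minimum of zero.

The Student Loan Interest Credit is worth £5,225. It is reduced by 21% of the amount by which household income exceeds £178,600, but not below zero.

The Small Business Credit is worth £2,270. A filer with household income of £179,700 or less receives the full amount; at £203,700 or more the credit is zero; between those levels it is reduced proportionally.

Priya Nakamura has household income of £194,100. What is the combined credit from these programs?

Veteran's Credit: £194,100 is below the £195,300 cutoff, so the full £4,675 applies.
Energy Efficiency Rebate: 9% of the £7,500 excess over £186,600 is £675; credit = £3,600 − £675 = £2,925.
Student Loan Interest Credit: 21% of the £15,500 excess over £178,600 is £3,255; credit = £5,225 − £3,255 = £1,970.
Small Business Credit: £194,100 is £14,400 into a £24,000 phase-out range, leaving 9,600/24,000 of the credit: £2,270 × 9,600/24,000 = £908.
Total: £4,675 + £2,925 + £1,970 + £908 = £10,478.

£10,478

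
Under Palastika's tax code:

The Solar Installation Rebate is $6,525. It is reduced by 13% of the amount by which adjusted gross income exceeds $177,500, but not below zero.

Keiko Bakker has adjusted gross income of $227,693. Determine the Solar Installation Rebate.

$0

Solar Installation Rebate: 13% of the $50,193 excess over $177,500 is $6,525.09 ≥ base, so the credit is $0.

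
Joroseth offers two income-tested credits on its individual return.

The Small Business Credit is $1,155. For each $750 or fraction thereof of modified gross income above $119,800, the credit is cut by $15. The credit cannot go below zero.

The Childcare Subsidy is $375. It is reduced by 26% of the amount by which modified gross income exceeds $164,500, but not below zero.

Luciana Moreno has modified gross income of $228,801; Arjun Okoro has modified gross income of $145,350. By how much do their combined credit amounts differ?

$1,005

Luciana ($228,801): Small Business Credit: income exceeds $119,800 by $109,001 → 146 increments × $15 = $2,190 ≥ base, so the credit is $0. Childcare Subsidy: 26% of the $64,301 excess over $164,500 is $16,718.26 ≥ base, so the credit is $0. total $0 + $0 = $0
Arjun ($145,350): Small Business Credit: income exceeds $119,800 by $25,550, which is 35 full-or-partial $750 increments; reduction = 35 × $15 = $525, leaving $630. Childcare Subsidy: $145,350 is at or below the $164,500 threshold, so the full $375 applies. total $630 + $375 = $1,005
Difference: |$0 − $1,005| = $1,005.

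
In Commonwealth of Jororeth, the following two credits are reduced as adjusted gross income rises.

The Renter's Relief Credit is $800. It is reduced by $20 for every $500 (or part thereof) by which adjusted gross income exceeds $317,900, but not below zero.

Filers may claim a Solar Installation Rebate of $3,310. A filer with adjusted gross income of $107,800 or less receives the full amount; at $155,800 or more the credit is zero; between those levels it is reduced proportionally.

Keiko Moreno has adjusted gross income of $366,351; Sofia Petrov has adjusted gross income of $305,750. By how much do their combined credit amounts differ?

Keiko ($366,351): Renter's Relief Credit: income exceeds $317,900 by $48,451 → 97 increments × $20 = $1,940 ≥ base, so the credit is $0. Solar Installation Rebate: $366,351 is at or above $155,800, so the credit is $0. total $0 + $0 = $0
Sofia ($305,750): Renter's Relief Credit: $305,750 is at or below the $317,900 threshold, so the full $800 applies. Solar Installation Rebate: $305,750 is at or above $155,800, so the credit is $0. total $800 + $0 = $800
Difference: |$0 − $800| = $800.

$800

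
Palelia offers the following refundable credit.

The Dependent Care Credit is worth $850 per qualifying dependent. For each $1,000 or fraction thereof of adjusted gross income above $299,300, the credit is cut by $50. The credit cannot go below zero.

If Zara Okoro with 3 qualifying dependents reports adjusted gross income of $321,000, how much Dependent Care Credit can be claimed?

Dependent Care Credit: base = 3 × $850 = $2,550. income exceeds $299,300 by $21,700, which is 22 full-or-partial $1,000 increments; reduction = 22 × $50 = $1,100, leaving $1,450.

$1,450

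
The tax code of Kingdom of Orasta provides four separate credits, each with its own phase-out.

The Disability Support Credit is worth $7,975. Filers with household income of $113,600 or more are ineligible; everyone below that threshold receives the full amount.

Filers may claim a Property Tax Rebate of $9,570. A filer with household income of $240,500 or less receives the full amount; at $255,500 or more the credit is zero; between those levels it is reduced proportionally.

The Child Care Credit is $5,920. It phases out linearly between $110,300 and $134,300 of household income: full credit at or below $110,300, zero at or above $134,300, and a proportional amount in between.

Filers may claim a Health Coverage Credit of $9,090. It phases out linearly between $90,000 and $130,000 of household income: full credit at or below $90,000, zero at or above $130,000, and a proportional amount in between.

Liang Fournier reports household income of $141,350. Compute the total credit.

Disability Support Credit: $141,350 meets or exceeds the $113,600 cutoff, so the credit is $0.
Property Tax Rebate: $141,350 is at or below the $240,500 threshold, so the full $9,570 applies.
Child Care Credit: $141,350 is at or above $134,300, so the credit is $0.
Health Coverage Credit: $141,350 is at or above $130,000, so the credit is $0.
Total: $0 + $9,570 + $0 + $0 = $9,570.

$9,570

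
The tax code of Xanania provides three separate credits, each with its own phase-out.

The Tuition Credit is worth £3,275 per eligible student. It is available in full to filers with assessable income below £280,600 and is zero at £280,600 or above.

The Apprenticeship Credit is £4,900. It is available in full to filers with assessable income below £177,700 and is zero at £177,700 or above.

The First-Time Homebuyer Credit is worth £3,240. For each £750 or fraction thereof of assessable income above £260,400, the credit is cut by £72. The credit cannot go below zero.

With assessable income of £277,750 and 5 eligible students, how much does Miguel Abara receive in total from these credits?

Tuition Credit: base = 5 × £3,275 = £16,375. £277,750 is below the £280,600 cutoff, so the full £16,375 applies.
Apprenticeship Credit: £277,750 meets or exceeds the £177,700 cutoff, so the credit is £0.
First-Time Homebuyer Credit: income exceeds £260,400 by £17,350, which is 24 full-or-partial £750 increments; reduction = 24 × £72 = £1,728, leaving £1,512.
Total: £16,375 + £0 + £1,512 = £17,887.

£17,887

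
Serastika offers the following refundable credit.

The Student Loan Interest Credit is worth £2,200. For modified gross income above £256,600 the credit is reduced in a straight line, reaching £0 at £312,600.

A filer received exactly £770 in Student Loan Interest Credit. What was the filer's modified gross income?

£770 is 770/2,200 of the full £2,200, so 1,430/2,200 of the £56,000 range has been used: income = £256,600 + £56,000 × 1,430/2,200 = £293,000.

£293,000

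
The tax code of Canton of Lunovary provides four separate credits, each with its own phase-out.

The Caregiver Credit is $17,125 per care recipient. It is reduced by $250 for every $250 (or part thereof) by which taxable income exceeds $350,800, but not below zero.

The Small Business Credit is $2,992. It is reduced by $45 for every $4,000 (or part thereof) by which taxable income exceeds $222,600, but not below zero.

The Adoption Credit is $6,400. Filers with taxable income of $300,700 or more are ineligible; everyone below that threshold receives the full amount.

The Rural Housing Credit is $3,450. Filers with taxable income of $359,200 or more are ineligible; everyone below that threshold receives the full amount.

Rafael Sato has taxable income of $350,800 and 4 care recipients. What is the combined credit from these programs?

$73,457

Caregiver Credit: base = 4 × $17,125 = $68,500. $350,800 is at or below the $350,800 threshold, so the full $68,500 applies.
Small Business Credit: income exceeds $222,600 by $128,200, which is 33 full-or-partial $4,000 increments; reduction = 33 × $45 = $1,485, leaving $1,507.
Adoption Credit: $350,800 meets or exceeds the $300,700 cutoff, so the credit is $0.
Rural Housing Credit: $350,800 is below the $359,200 cutoff, so the full $3,450 applies.
Total: $68,500 + $1,507 + $0 + $3,450 = $73,457.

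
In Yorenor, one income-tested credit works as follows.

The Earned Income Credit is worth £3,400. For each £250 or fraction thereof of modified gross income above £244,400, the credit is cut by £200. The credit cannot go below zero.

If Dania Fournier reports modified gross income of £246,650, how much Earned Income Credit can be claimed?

Earned Income Credit: income exceeds £244,400 by £2,250, which is 9 full-or-partial £250 increments; reduction = 9 × £200 = £1,800, leaving £1,600.

£1,600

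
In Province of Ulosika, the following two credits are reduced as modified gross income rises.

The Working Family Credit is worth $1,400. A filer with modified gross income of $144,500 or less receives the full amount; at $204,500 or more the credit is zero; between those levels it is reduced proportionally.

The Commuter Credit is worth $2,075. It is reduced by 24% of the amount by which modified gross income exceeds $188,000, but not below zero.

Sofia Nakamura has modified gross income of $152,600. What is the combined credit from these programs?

$3,286

Working Family Credit: $152,600 is $8,100 into a $60,000 phase-out range, leaving 51,900/60,000 of the credit: $1,400 × 51,900/60,000 = $1,211.
Commuter Credit: $152,600 is at or below the $188,000 threshold, so the full $2,075 applies.
Total: $1,211 + $2,075 = $3,286.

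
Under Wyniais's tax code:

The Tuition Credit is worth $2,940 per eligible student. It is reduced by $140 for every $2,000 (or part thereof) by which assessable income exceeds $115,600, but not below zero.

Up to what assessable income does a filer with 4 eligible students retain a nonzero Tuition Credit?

$281,600

Full credit = 4 × $2,940 = $11,760.
After 83 increments the reduction is 83 × $140 = $11,620, leaving $140; one more increment wipes it out. Increment 83 ends at excess 83 × $2,000 = $166,000, so the highest qualifying income is $115,600 + $166,000 = $281,600.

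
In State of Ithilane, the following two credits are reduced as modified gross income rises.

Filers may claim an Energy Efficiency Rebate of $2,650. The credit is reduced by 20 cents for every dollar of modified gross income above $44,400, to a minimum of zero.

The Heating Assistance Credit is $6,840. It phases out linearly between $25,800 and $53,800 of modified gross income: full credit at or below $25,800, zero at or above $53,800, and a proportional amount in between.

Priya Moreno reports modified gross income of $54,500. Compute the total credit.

Energy Efficiency Rebate: 20% of the $10,100 excess over $44,400 is $2,020; credit = $2,650 − $2,020 = $630.
Heating Assistance Credit: $54,500 is at or above $53,800, so the credit is $0.
Total: $630 + $0 = $630.

$630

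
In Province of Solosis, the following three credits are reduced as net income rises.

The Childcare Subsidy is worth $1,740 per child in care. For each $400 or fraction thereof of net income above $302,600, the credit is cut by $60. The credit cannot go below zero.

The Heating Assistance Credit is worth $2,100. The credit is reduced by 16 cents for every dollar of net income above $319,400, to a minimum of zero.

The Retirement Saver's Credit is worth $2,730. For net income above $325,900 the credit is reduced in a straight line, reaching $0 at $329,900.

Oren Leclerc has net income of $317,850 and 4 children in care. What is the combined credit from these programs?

$9,450

Childcare Subsidy: base = 4 × $1,740 = $6,960. income exceeds $302,600 by $15,250, which is 39 full-or-partial $400 increments; reduction = 39 × $60 = $2,340, leaving $4,620.
Heating Assistance Credit: $317,850 is at or below the $319,400 threshold, so the full $2,100 applies.
Retirement Saver's Credit: $317,850 is at or below the $325,900 threshold, so the full $2,730 applies.
Total: $4,620 + $2,100 + $2,730 = $9,450.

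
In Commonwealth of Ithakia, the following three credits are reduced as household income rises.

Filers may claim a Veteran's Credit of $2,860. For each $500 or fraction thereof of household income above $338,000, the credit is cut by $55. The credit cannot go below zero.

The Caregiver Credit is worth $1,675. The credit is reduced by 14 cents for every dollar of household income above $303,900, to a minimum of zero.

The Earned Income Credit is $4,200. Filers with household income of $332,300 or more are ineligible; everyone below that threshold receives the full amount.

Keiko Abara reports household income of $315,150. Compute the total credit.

Veteran's Credit: $315,150 is at or below the $338,000 threshold, so the full $2,860 applies.
Caregiver Credit: 14% of the $11,250 excess over $303,900 is $1,575; credit = $1,675 − $1,575 = $100.
Earned Income Credit: $315,150 is below the $332,300 cutoff, so the full $4,200 applies.
Total: $2,860 + $100 + $4,200 = $7,160.

$7,160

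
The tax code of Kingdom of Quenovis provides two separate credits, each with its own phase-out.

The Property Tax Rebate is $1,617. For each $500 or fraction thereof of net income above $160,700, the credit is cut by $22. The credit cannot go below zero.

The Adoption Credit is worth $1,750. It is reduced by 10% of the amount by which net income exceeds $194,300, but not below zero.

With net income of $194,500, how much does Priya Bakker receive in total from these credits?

$1,851

Property Tax Rebate: income exceeds $160,700 by $33,800, which is 68 full-or-partial $500 increments; reduction = 68 × $22 = $1,496, leaving $121.
Adoption Credit: 10% of the $200 excess over $194,300 is $20; credit = $1,750 − $20 = $1,730.
Total: $121 + $1,730 = $1,851.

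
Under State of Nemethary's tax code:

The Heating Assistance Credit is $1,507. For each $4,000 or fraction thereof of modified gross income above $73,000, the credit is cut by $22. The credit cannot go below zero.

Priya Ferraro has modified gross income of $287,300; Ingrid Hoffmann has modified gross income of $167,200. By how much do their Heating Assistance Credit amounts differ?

Priya ($287,300): Heating Assistance Credit: income exceeds $73,000 by $214,300, which is 54 full-or-partial $4,000 increments; reduction = 54 × $22 = $1,188, leaving $319.
Ingrid ($167,200): Heating Assistance Credit: income exceeds $73,000 by $94,200, which is 24 full-or-partial $4,000 increments; reduction = 24 × $22 = $528, leaving $979.
Difference: |$319 − $979| = $660.

$660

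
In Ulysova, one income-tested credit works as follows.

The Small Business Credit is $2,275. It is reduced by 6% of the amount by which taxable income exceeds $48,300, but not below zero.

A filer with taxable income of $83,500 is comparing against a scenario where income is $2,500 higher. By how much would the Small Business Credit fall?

At $83,500 — 6% of the $35,200 excess over $48,300 is $2,112; credit = $2,275 − $2,112 = $163.
At $86,000 — 6% of the $37,700 excess over $48,300 is $2,262; credit = $2,275 − $2,262 = $13.
Lost: $163 − $13 = $150.

$150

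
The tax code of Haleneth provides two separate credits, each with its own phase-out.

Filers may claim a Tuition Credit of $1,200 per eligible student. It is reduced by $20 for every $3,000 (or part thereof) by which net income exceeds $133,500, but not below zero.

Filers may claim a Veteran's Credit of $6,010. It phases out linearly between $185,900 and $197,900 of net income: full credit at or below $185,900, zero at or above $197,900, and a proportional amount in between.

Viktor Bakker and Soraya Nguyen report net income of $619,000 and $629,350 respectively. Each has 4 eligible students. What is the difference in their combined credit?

Viktor ($619,000): Tuition Credit: base = 4 × $1,200 = $4,800. income exceeds $133,500 by $485,500, which is 162 full-or-partial $3,000 increments; reduction = 162 × $20 = $3,240, leaving $1,560. Veteran's Credit: $619,000 is at or above $197,900, so the credit is $0. total $1,560 + $0 = $1,560
Soraya ($629,350): Tuition Credit: base = 4 × $1,200 = $4,800. income exceeds $133,500 by $495,850, which is 166 full-or-partial $3,000 increments; reduction = 166 × $20 = $3,320, leaving $1,480. Veteran's Credit: $629,350 is at or above $197,900, so the credit is $0. total $1,480 + $0 = $1,480
Difference: |$1,560 − $1,480| = $80.

$80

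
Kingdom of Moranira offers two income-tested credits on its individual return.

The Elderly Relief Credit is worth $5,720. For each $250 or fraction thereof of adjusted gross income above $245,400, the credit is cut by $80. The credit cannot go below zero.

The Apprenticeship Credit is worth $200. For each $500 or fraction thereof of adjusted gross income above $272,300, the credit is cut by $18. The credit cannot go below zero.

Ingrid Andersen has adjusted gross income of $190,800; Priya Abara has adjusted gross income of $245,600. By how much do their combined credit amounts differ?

Ingrid ($190,800): Elderly Relief Credit: $190,800 is at or below the $245,400 threshold, so the full $5,720 applies. Apprenticeship Credit: $190,800 is at or below the $272,300 threshold, so the full $200 applies. total $5,720 + $200 = $5,920
Priya ($245,600): Elderly Relief Credit: income exceeds $245,400 by $200, which is 1 full-or-partial $250 increment; reduction = 1 × $80 = $80, leaving $5,640. Apprenticeship Credit: $245,600 is at or below the $272,300 threshold, so the full $200 applies. total $5,640 + $200 = $5,840
Difference: |$5,920 − $5,840| = $80.

$80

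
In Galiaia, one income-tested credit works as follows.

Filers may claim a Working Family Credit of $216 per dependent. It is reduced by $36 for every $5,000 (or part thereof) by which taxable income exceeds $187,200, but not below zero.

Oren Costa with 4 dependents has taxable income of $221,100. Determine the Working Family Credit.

$612

Working Family Credit: base = 4 × $216 = $864. income exceeds $187,200 by $33,900, which is 7 full-or-partial $5,000 increments; reduction = 7 × $36 = $252, leaving $612.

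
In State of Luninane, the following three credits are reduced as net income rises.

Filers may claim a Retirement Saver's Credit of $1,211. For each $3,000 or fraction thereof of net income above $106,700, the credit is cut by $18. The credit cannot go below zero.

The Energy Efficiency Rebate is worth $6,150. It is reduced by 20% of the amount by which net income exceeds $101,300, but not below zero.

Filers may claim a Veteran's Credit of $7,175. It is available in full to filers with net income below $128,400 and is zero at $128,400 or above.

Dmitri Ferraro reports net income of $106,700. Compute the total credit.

$13,456

Retirement Saver's Credit: $106,700 is at or below the $106,700 threshold, so the full $1,211 applies.
Energy Efficiency Rebate: 20% of the $5,400 excess over $101,300 is $1,080; credit = $6,150 − $1,080 = $5,070.
Veteran's Credit: $106,700 is below the $128,400 cutoff, so the full $7,175 applies.
Total: $1,211 + $5,070 + $7,175 = $13,456.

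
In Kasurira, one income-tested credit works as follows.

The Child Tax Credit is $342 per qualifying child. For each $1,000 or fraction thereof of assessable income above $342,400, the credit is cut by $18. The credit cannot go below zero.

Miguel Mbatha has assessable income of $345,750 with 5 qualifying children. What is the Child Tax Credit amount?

Child Tax Credit: base = 5 × $342 = $1,710. income exceeds $342,400 by $3,350, which is 4 full-or-partial $1,000 increments; reduction = 4 × $18 = $72, leaving $1,638.

$1,638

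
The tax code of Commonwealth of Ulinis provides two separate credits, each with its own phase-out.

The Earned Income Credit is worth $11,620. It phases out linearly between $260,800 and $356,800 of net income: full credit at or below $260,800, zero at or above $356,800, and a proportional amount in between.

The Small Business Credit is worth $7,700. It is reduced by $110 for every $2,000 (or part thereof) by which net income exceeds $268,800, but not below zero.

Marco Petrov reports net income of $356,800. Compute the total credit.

$2,860

Earned Income Credit: $356,800 is at or above $356,800, so the credit is $0.
Small Business Credit: income exceeds $268,800 by $88,000, which is 44 full-or-partial $2,000 increments; reduction = 44 × $110 = $4,840, leaving $2,860.
Total: $0 + $2,860 = $2,860.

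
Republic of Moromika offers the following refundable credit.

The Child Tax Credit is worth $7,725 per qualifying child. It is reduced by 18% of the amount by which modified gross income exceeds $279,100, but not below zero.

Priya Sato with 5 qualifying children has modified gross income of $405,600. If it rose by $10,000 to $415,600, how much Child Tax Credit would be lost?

At $405,600 — base = 5 × $7,725 = $38,625. 18% of the $126,500 excess over $279,100 is $22,770; credit = $38,625 − $22,770 = $15,855.
At $415,600 — base = 5 × $7,725 = $38,625. 18% of the $136,500 excess over $279,100 is $24,570; credit = $38,625 − $24,570 = $14,055.
Lost: $15,855 − $14,055 = $1,800.

$1,800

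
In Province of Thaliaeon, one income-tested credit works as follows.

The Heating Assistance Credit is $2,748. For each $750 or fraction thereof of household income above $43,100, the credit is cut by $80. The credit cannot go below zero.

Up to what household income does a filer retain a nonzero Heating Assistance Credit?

After 34 increments the reduction is 34 × $80 = $2,720, leaving $28; one more increment wipes it out. Increment 34 ends at excess 34 × $750 = $25,500, so the highest qualifying income is $43,100 + $25,500 = $68,600.

$68,600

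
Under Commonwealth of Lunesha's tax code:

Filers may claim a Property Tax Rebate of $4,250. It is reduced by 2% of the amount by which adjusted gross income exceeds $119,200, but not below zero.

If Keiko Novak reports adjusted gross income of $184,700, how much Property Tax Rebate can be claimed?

Property Tax Rebate: 2% of the $65,500 excess over $119,200 is $1,310; credit = $4,250 − $1,310 = $2,940.

$2,940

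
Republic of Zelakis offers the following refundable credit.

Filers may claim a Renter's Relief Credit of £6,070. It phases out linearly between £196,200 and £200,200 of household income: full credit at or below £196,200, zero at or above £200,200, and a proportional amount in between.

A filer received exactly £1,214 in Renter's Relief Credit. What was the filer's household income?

£199,400

£1,214 is 1,214/6,070 of the full £6,070, so 4,856/6,070 of the £4,000 range has been used: income = £196,200 + £4,000 × 4,856/6,070 = £199,400.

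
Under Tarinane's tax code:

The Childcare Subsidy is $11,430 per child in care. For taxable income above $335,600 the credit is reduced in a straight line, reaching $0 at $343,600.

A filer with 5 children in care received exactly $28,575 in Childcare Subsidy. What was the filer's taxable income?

Full credit = 5 × $11,430 = $57,150.
$28,575 is 28,575/57,150 of the full $57,150, so 28,575/57,150 of the $8,000 range has been used: income = $335,600 + $8,000 × 28,575/57,150 = $339,600.

$339,600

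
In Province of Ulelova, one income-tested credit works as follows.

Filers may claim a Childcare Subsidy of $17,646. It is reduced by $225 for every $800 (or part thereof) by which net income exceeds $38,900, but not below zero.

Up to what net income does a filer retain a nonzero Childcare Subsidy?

$101,300

After 78 increments the reduction is 78 × $225 = $17,550, leaving $96; one more increment wipes it out. Increment 78 ends at excess 78 × $800 = $62,400, so the highest qualifying income is $38,900 + $62,400 = $101,300.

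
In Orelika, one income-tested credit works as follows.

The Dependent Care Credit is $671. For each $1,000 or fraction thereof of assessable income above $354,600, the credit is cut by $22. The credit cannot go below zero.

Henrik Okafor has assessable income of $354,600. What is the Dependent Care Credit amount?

$671

Dependent Care Credit: $354,600 is at or below the $354,600 threshold, so the full $671 applies.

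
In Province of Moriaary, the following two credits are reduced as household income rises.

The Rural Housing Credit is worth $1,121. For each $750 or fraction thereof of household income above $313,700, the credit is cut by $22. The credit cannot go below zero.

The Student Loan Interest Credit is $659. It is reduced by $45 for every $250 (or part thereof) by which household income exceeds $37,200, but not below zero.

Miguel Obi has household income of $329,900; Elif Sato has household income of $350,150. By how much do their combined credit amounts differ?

$594

Miguel ($329,900): Rural Housing Credit: income exceeds $313,700 by $16,200, which is 22 full-or-partial $750 increments; reduction = 22 × $22 = $484, leaving $637. Student Loan Interest Credit: income exceeds $37,200 by $292,700 → 1171 increments × $45 = $52,695 ≥ base, so the credit is $0. total $637 + $0 = $637
Elif ($350,150): Rural Housing Credit: income exceeds $313,700 by $36,450, which is 49 full-or-partial $750 increments; reduction = 49 × $22 = $1,078, leaving $43. Student Loan Interest Credit: income exceeds $37,200 by $312,950 → 1252 increments × $45 = $56,340 ≥ base, so the credit is $0. total $43 + $0 = $43
Difference: |$637 − $43| = $594.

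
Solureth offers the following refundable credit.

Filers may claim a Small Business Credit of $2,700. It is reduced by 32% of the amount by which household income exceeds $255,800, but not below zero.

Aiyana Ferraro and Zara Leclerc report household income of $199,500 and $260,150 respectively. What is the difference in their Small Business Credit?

Aiyana ($199,500): Small Business Credit: $199,500 is at or below the $255,800 threshold, so the full $2,700 applies.
Zara ($260,150): Small Business Credit: 32% of the $4,350 excess over $255,800 is $1,392; credit = $2,700 − $1,392 = $1,308.
Difference: |$2,700 − $1,308| = $1,392.

$1,392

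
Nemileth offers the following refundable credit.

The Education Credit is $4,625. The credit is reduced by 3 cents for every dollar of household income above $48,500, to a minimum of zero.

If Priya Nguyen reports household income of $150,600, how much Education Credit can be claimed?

$1,562

Education Credit: 3% of the $102,100 excess over $48,500 is $3,063; credit = $4,625 − $3,063 = $1,562.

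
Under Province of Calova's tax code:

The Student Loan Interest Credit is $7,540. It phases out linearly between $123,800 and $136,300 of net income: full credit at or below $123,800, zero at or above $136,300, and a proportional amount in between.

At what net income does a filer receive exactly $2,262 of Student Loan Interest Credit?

$132,550

$2,262 is 2,262/7,540 of the full $7,540, so 5,278/7,540 of the $12,500 range has been used: income = $123,800 + $12,500 × 5,278/7,540 = $132,550.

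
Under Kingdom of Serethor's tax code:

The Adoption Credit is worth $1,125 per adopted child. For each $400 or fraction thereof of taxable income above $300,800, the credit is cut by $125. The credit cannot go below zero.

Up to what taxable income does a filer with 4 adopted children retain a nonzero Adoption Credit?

$314,800

Full credit = 4 × $1,125 = $4,500.
After 35 increments the reduction is 35 × $125 = $4,375, leaving $125; one more increment wipes it out. Increment 35 ends at excess 35 × $400 = $14,000, so the highest qualifying income is $300,800 + $14,000 = $314,800.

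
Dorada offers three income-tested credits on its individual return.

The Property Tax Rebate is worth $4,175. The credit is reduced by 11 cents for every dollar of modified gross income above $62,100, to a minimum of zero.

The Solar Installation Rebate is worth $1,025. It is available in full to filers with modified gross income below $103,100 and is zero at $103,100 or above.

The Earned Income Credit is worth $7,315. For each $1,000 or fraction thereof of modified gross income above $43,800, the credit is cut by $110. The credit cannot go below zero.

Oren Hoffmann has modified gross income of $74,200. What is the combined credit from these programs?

$7,774

Property Tax Rebate: 11% of the $12,100 excess over $62,100 is $1,331; credit = $4,175 − $1,331 = $2,844.
Solar Installation Rebate: $74,200 is below the $103,100 cutoff, so the full $1,025 applies.
Earned Income Credit: income exceeds $43,800 by $30,400, which is 31 full-or-partial $1,000 increments; reduction = 31 × $110 = $3,410, leaving $3,905.
Total: $2,844 + $1,025 + $3,905 = $7,774.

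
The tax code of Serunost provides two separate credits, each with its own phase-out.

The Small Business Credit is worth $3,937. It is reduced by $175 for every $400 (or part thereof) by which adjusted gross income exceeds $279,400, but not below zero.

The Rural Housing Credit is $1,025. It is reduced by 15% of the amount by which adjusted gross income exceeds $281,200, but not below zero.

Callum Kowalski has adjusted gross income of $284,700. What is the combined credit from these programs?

Small Business Credit: income exceeds $279,400 by $5,300, which is 14 full-or-partial $400 increments; reduction = 14 × $175 = $2,450, leaving $1,487.
Rural Housing Credit: 15% of the $3,500 excess over $281,200 is $525; credit = $1,025 − $525 = $500.
Total: $1,487 + $500 = $1,987.

$1,987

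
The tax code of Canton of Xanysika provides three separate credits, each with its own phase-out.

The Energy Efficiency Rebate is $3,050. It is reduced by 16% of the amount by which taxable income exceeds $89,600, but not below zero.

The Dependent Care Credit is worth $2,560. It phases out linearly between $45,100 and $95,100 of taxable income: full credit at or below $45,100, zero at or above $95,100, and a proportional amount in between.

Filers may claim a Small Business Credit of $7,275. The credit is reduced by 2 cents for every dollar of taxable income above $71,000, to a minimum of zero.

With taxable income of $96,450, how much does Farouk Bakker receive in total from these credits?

Energy Efficiency Rebate: 16% of the $6,850 excess over $89,600 is $1,096; credit = $3,050 − $1,096 = $1,954.
Dependent Care Credit: $96,450 is at or above $95,100, so the credit is $0.
Small Business Credit: 2% of the $25,450 excess over $71,000 is $509; credit = $7,275 − $509 = $6,766.
Total: $1,954 + $0 + $6,766 = $8,720.

$8,720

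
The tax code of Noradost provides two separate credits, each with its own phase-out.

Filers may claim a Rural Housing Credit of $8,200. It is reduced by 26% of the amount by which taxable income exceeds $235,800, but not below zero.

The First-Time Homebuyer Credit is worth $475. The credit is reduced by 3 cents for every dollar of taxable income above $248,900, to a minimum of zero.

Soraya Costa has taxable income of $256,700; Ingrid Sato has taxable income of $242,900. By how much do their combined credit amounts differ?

$3,822

Soraya ($256,700): Rural Housing Credit: 26% of the $20,900 excess over $235,800 is $5,434; credit = $8,200 − $5,434 = $2,766. First-Time Homebuyer Credit: 3% of the $7,800 excess over $248,900 is $234; credit = $475 − $234 = $241. total $2,766 + $241 = $3,007
Ingrid ($242,900): Rural Housing Credit: 26% of the $7,100 excess over $235,800 is $1,846; credit = $8,200 − $1,846 = $6,354. First-Time Homebuyer Credit: $242,900 is at or below the $248,900 threshold, so the full $475 applies. total $6,354 + $475 = $6,829
Difference: |$3,007 − $6,829| = $3,822.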